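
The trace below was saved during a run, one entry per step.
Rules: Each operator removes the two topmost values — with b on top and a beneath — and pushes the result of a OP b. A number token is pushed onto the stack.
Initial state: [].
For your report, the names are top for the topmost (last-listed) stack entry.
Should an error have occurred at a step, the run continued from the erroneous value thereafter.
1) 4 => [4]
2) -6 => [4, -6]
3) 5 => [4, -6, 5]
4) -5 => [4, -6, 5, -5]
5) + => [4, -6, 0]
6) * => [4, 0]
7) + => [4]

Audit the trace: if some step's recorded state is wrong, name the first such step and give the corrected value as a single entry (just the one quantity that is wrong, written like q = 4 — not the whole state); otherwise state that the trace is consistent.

Step 1: push 4: top = 4 — consistent with the trace.
Step 2: push -6: top = -6 — exactly as logged.
Step 3: push 5: top = 5 — no discrepancy.
Step 4: push -5: top = -5 — verified.
Step 5: 5 + -5 = 0 — in agreement.
Step 6: -6 * 0 = 0 — exactly as logged.
Step 7: 4 + 0 = 4 — matches.
All entries verified; no error found.

no error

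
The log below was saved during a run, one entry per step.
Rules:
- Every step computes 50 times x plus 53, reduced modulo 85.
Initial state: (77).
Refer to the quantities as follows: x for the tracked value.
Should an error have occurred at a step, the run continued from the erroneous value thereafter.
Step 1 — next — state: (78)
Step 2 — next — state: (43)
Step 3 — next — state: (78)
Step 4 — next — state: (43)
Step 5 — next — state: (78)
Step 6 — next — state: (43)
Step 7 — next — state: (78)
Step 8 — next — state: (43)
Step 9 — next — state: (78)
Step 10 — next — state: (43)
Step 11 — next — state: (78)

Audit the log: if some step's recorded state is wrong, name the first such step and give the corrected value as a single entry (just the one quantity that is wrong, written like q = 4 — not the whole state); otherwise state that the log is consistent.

1. x = (50*77 + 53) mod 85 = 78 (checks out)
2. x = (50*78 + 53) mod 85 = 43 (verified)
3. x = (50*43 + 53) mod 85 = 78 (same as recorded)
4. x = (50*78 + 53) mod 85 = 43 (consistent with the log)
5. x = (50*43 + 53) mod 85 = 78 (verified)
6. x = (50*78 + 53) mod 85 = 43 (verified)
7. x = (50*43 + 53) mod 85 = 78 (verified)
8. x = (50*78 + 53) mod 85 = 43 (consistent with the log)
9. x = (50*43 + 53) mod 85 = 78 (in agreement)
10. x = (50*78 + 53) mod 85 = 43 (exactly as logged)
11. x = (50*43 + 53) mod 85 = 78 (exactly as logged)
The recomputation confirms every line.

no error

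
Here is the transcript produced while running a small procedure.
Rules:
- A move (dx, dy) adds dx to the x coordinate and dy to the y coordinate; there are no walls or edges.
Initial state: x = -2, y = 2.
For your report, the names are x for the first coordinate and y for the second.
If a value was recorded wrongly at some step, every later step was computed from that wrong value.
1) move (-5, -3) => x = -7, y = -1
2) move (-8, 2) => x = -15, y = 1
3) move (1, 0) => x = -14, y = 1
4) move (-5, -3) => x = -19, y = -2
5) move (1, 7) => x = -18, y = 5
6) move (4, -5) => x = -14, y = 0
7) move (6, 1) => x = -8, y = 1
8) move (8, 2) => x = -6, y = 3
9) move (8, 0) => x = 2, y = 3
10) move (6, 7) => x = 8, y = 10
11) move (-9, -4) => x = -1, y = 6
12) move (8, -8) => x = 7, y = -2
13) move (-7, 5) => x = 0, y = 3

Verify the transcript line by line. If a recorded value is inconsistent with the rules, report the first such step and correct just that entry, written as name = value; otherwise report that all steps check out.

step 8, x = 0

Step 1: x = -2 + (-5) = -7, y = 2 + (-3) = -1 — in agreement.
Step 2: x = -7 + (-8) = -15, y = -1 + (2) = 1 — agrees with the transcript.
Step 3: x = -15 + (1) = -14, y = 1 + (0) = 1 — same as recorded.
Step 4: x = -14 + (-5) = -19, y = 1 + (-3) = -2 — same as recorded.
Step 5: x = -19 + (1) = -18, y = -2 + (7) = 5 — verified.
Step 6: x = -18 + (4) = -14, y = 5 + (-5) = 0 — matches.
Step 7: x = -14 + (6) = -8, y = 0 + (1) = 1 — exactly as logged.
Step 8: x = -8 + (8) = 0, y = 1 + (2) = 3 — a discrepancy with the transcript.
Step 8 is the first one off; corrected, x = 0.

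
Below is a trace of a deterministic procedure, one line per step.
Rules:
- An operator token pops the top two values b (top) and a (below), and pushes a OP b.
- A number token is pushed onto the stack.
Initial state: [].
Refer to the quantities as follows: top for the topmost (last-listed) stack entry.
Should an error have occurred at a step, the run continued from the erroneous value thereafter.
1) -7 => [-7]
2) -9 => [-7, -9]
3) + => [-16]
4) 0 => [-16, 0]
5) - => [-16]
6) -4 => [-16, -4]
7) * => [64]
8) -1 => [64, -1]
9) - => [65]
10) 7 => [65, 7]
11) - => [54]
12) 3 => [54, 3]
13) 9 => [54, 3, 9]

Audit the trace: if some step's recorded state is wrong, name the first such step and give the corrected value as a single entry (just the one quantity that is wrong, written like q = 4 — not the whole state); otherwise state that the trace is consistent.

Step 1: push -7: top = -7 — verified.
Step 2: push -9: top = -9 — checks out.
Step 3: -7 + -9 = -16 — in agreement.
Step 4: push 0: top = 0 — consistent with the trace.
Step 5: -16 - 0 = -16 — in agreement.
Step 6: push -4: top = -4 — checks out.
Step 7: -16 * -4 = 64 — same as recorded.
Step 8: push -1: top = -1 — agrees with the trace.
Step 9: 64 - -1 = 65 — verified.
Step 10: push 7: top = 7 — no discrepancy.
Step 11: 65 - 7 = 58 — the trace disagrees here.
First incorrect step: 11; the correct value is top = 58.

step 11, top = 58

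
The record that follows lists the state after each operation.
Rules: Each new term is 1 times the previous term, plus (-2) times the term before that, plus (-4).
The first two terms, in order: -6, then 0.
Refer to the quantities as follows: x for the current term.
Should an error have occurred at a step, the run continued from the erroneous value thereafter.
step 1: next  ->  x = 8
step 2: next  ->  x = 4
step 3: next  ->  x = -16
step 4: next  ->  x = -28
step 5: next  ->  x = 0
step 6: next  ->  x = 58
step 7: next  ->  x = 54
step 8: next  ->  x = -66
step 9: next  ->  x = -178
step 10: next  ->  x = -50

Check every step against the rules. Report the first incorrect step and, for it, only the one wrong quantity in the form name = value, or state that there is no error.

1. x = 1*(0) + (-2)*(-6) + (-4) = 8 (same as recorded)
2. x = 1*(8) + (-2)*(0) + (-4) = 4 (confirmed correct)
3. x = 1*(4) + (-2)*(8) + (-4) = -16 (same as recorded)
4. x = 1*(-16) + (-2)*(4) + (-4) = -28 (matches)
5. x = 1*(-28) + (-2)*(-16) + (-4) = 0 (checks out)
6. x = 1*(0) + (-2)*(-28) + (-4) = 52 (the entry is off here)
First deviation found at step 6; the corrected entry is x = 52.

step 6, x = 52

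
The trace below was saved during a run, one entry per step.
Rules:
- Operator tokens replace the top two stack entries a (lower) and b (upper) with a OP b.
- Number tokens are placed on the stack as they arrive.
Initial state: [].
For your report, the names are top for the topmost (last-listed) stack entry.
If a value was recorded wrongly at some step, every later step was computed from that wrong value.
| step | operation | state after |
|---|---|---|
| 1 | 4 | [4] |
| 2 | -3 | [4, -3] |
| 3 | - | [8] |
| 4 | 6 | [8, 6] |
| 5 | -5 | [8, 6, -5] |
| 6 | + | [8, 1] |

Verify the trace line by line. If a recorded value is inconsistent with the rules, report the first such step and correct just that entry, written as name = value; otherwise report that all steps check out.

step 3, top = 7

1. push 4: top = 4 (consistent with the trace)
2. push -3: top = -3 (exactly as logged)
3. 4 - -3 = 7 (the trace disagrees here)
First incorrect step: 3; the correct value is top = 7.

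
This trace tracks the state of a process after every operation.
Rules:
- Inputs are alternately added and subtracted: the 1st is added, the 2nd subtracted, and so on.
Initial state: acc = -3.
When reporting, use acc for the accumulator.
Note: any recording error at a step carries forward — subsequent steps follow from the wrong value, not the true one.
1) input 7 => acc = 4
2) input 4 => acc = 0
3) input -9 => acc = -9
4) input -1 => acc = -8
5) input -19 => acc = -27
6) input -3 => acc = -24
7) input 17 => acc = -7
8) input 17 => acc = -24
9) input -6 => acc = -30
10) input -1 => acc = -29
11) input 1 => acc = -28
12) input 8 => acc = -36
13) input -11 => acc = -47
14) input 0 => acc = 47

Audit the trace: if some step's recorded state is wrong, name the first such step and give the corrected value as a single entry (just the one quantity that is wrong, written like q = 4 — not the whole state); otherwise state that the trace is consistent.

step 14, acc = -47

1. acc = -3 + 7 = 4 (exactly as logged)
2. acc = 4 - 4 = 0 (confirmed correct)
3. acc = 0 + -9 = -9 (verified)
4. acc = -9 - -1 = -8 (checks out)
5. acc = -8 + -19 = -27 (consistent with the trace)
6. acc = -27 - -3 = -24 (same as recorded)
7. acc = -24 + 17 = -7 (exactly as logged)
8. acc = -7 - 17 = -24 (verified)
9. acc = -24 + -6 = -30 (checks out)
10. acc = -30 - -1 = -29 (checks out)
11. acc = -29 + 1 = -28 (matches)
12. acc = -28 - 8 = -36 (exactly as logged)
13. acc = -36 + -11 = -47 (confirmed correct)
14. acc = -47 - 0 = -47 (this is not what the trace shows)
So the first discrepancy is step 14, where the right value is acc = -47.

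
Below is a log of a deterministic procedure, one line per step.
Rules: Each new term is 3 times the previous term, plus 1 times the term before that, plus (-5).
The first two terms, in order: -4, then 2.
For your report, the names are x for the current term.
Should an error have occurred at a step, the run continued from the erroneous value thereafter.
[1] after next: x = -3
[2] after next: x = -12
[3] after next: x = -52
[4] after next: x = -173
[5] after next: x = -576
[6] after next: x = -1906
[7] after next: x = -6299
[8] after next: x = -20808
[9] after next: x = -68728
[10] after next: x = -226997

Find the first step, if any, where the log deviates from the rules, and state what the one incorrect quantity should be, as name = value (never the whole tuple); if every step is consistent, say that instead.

step 1: x = 3*(2) + (1)*(-4) + (-5) = -3 -> verified
step 2: x = 3*(-3) + (1)*(2) + (-5) = -12 -> checks out
step 3: x = 3*(-12) + (1)*(-3) + (-5) = -44 -> the log disagrees here
First deviation found at step 3; the corrected entry is x = -44.

step 3, x = -44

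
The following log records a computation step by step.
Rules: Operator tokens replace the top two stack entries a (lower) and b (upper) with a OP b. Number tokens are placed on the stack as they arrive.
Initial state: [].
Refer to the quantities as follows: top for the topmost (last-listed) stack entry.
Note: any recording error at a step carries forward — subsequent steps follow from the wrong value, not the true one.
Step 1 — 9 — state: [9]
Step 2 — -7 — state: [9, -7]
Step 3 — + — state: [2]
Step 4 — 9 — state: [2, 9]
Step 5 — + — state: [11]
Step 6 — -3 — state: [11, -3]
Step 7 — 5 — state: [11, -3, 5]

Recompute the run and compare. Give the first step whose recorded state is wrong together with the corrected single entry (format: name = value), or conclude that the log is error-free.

Recomputing the run from the initial state:
step 1: [9]
step 2: [9, -7]
step 3: [2]
step 4: [2, 9]
step 5: [11]
step 6: [11, -3]
step 7: [11, -3, 5]
This matches the log at every step.

no error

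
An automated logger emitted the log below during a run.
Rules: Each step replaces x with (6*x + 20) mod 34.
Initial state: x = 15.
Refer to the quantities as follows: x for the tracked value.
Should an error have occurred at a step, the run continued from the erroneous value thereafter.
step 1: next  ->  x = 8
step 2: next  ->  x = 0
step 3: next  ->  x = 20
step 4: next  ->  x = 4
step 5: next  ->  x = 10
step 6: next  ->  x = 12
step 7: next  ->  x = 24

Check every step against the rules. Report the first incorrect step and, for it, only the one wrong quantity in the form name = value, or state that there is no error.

no error

1. x = (6*15 + 20) mod 34 = 8 (checks out)
2. x = (6*8 + 20) mod 34 = 0 (matches)
3. x = (6*0 + 20) mod 34 = 20 (consistent with the log)
4. x = (6*20 + 20) mod 34 = 4 (exactly as logged)
5. x = (6*4 + 20) mod 34 = 10 (confirmed correct)
6. x = (6*10 + 20) mod 34 = 12 (no discrepancy)
7. x = (6*12 + 20) mod 34 = 24 (agrees with the log)
Each recorded entry agrees with the recomputation.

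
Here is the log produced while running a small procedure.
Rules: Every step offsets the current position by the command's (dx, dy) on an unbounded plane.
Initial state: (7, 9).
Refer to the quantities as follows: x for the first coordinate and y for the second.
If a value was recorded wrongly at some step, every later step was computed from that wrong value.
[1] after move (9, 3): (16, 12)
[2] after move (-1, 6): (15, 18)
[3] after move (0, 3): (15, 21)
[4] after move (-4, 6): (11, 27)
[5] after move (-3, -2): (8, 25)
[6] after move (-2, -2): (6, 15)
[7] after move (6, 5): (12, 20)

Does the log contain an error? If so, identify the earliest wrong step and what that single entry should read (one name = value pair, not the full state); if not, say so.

Step 1: x = 7 + (9) = 16, y = 9 + (3) = 12 — confirmed correct.
Step 2: x = 16 + (-1) = 15, y = 12 + (6) = 18 — verified.
Step 3: x = 15 + (0) = 15, y = 18 + (3) = 21 — agrees with the log.
Step 4: x = 15 + (-4) = 11, y = 21 + (6) = 27 — verified.
Step 5: x = 11 + (-3) = 8, y = 27 + (-2) = 25 — exactly as logged.
Step 6: x = 8 + (-2) = 6, y = 25 + (-2) = 23 — the log disagrees here.
The audit stops at step 6: the recorded entry is wrong and should be y = 23.

step 6, y = 23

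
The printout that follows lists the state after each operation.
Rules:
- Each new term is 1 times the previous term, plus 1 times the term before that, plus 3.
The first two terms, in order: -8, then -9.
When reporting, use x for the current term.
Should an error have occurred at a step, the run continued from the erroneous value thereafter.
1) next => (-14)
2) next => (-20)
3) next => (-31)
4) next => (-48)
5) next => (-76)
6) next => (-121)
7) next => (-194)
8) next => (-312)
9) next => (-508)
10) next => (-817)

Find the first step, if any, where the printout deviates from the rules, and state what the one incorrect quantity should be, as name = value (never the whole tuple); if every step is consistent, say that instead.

Step 1: x = 1*(-9) + (1)*(-8) + (3) = -14 — confirmed correct.
Step 2: x = 1*(-14) + (1)*(-9) + (3) = -20 — exactly as logged.
Step 3: x = 1*(-20) + (1)*(-14) + (3) = -31 — consistent with the printout.
Step 4: x = 1*(-31) + (1)*(-20) + (3) = -48 — confirmed correct.
Step 5: x = 1*(-48) + (1)*(-31) + (3) = -76 — confirmed correct.
Step 6: x = 1*(-76) + (1)*(-48) + (3) = -121 — same as recorded.
Step 7: x = 1*(-121) + (1)*(-76) + (3) = -194 — verified.
Step 8: x = 1*(-194) + (1)*(-121) + (3) = -312 — no discrepancy.
Step 9: x = 1*(-312) + (1)*(-194) + (3) = -503 — the recorded entry deviates here.
The audit stops at step 9: the recorded entry is wrong and should be x = -503.

step 9, x = -503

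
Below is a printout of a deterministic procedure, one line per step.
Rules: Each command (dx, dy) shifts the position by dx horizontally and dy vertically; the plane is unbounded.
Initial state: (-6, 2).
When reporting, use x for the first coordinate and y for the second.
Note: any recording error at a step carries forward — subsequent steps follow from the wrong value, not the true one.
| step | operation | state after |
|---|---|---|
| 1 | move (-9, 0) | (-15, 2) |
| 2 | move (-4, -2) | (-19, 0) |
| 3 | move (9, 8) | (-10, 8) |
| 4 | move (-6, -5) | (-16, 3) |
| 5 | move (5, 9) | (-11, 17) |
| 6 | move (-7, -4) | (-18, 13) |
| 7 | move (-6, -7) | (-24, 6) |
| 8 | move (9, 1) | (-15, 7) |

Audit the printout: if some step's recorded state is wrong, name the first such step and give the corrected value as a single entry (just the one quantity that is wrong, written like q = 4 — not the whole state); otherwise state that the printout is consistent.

step 5, y = 12

Recomputing the run from the initial state:
step 1: x = -15, y = 2
step 2: x = -19, y = 0
step 3: x = -10, y = 8
step 4: x = -16, y = 3
step 5: x = -11, y = 12
step 6: x = -18, y = 8
step 7: x = -24, y = 1
step 8: x = -15, y = 2
The first disagreement with the printout is at step 5, where the value should be y = 12.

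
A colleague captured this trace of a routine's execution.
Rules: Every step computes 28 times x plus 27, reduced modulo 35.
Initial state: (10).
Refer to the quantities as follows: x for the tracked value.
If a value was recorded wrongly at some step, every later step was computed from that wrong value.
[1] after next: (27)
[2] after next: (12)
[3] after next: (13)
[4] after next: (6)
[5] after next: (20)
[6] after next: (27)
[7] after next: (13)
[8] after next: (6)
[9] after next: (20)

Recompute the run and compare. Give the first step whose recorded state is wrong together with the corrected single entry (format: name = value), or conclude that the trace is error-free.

step 2, x = 13

Recomputing the run from the initial state:
step 1: x = 27
step 2: x = 13
step 3: x = 6
step 4: x = 20
step 5: x = 27
step 6: x = 13
step 7: x = 6
step 8: x = 20
step 9: x = 27
The first disagreement with the trace is at step 2, where the value should be x = 13.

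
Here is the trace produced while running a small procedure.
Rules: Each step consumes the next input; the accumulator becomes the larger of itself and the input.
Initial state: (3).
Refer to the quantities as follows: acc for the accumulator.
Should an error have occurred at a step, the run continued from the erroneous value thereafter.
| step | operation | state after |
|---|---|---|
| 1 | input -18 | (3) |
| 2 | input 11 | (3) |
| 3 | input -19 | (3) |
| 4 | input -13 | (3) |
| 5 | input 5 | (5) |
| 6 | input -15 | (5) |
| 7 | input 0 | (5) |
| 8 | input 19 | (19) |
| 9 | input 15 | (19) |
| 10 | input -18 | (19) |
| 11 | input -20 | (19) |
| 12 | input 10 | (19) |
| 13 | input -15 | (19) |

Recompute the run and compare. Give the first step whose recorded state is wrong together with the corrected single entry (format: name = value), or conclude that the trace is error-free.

1. acc = max(3, -18) = 3 (verified)
2. acc = max(3, 11) = 11 (a discrepancy with the trace)
So the first discrepancy is step 2, where the right value is acc = 11.

step 2, acc = 11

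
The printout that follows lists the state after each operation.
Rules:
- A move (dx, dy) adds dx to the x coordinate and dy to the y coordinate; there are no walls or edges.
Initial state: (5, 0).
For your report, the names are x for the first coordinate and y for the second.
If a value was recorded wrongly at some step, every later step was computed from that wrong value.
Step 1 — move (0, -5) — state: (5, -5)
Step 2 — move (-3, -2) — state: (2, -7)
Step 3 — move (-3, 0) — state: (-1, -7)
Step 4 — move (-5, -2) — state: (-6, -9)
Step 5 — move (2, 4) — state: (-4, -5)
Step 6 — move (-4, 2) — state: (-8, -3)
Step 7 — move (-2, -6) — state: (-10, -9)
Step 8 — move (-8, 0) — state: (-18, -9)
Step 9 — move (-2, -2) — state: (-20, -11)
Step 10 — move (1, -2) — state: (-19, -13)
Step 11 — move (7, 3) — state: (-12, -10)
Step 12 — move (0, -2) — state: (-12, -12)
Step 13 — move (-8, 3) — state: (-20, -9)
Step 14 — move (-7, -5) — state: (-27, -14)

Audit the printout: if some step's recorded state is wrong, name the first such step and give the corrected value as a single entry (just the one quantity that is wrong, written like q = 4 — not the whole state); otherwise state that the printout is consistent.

no error

Recomputing the run from the initial state:
step 1: x = 5, y = -5
step 2: x = 2, y = -7
step 3: x = -1, y = -7
step 4: x = -6, y = -9
step 5: x = -4, y = -5
step 6: x = -8, y = -3
step 7: x = -10, y = -9
step 8: x = -18, y = -9
step 9: x = -20, y = -11
step 10: x = -19, y = -13
step 11: x = -12, y = -10
step 12: x = -12, y = -12
step 13: x = -20, y = -9
step 14: x = -27, y = -14
This matches the printout at every step.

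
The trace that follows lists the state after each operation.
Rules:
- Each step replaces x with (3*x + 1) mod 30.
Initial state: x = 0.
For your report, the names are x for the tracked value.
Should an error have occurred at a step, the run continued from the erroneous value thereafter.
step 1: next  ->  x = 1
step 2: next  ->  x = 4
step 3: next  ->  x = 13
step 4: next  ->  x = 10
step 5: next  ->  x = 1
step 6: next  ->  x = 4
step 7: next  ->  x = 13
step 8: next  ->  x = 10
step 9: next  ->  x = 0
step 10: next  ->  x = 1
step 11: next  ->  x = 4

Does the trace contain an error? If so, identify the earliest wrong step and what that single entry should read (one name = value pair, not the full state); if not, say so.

step 9, x = 1

Step 1: x = (3*0 + 1) mod 30 = 1 — consistent with the trace.
Step 2: x = (3*1 + 1) mod 30 = 4 — checks out.
Step 3: x = (3*4 + 1) mod 30 = 13 — agrees with the trace.
Step 4: x = (3*13 + 1) mod 30 = 10 — exactly as logged.
Step 5: x = (3*10 + 1) mod 30 = 1 — matches.
Step 6: x = (3*1 + 1) mod 30 = 4 — consistent with the trace.
Step 7: x = (3*4 + 1) mod 30 = 13 — confirmed correct.
Step 8: x = (3*13 + 1) mod 30 = 10 — no discrepancy.
Step 9: x = (3*10 + 1) mod 30 = 1 — first mismatch against the trace.
Conclusion: step 9 carries the first error; the entry should be x = 1.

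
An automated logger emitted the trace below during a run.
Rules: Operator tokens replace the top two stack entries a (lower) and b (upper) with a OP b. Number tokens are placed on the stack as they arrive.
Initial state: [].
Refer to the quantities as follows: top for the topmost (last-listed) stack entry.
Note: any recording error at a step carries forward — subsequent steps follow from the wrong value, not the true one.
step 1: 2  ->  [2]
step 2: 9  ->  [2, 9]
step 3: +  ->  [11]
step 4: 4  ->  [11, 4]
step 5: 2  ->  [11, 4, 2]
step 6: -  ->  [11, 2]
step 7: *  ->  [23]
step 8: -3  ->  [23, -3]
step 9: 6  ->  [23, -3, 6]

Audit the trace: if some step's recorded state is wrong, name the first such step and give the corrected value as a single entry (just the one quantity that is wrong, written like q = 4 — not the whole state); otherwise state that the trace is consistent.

step 7, top = 22

1. push 2: top = 2 (exactly as logged)
2. push 9: top = 9 (in agreement)
3. 2 + 9 = 11 (no discrepancy)
4. push 4: top = 4 (confirmed correct)
5. push 2: top = 2 (verified)
6. 4 - 2 = 2 (checks out)
7. 11 * 2 = 22 (the trace has a different value)
Step 7 is the first one off; corrected, top = 22.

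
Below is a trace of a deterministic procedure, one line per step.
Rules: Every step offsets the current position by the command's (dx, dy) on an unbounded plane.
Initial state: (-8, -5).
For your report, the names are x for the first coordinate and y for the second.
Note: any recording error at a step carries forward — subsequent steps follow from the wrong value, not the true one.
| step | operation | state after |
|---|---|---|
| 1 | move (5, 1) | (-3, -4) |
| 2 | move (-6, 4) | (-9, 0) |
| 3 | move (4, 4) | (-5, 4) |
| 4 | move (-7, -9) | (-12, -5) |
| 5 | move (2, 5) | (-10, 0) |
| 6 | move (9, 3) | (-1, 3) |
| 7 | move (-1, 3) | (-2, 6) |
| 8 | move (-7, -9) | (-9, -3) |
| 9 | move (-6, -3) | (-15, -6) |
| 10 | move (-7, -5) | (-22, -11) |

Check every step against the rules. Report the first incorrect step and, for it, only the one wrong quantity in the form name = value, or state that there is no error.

no error

step 1: x = -8 + (5) = -3, y = -5 + (1) = -4 -> same as recorded
step 2: x = -3 + (-6) = -9, y = -4 + (4) = 0 -> consistent with the trace
step 3: x = -9 + (4) = -5, y = 0 + (4) = 4 -> same as recorded
step 4: x = -5 + (-7) = -12, y = 4 + (-9) = -5 -> checks out
step 5: x = -12 + (2) = -10, y = -5 + (5) = 0 -> no discrepancy
step 6: x = -10 + (9) = -1, y = 0 + (3) = 3 -> checks out
step 7: x = -1 + (-1) = -2, y = 3 + (3) = 6 -> checks out
step 8: x = -2 + (-7) = -9, y = 6 + (-9) = -3 -> exactly as logged
step 9: x = -9 + (-6) = -15, y = -3 + (-3) = -6 -> agrees with the trace
step 10: x = -15 + (-7) = -22, y = -6 + (-5) = -11 -> consistent with the trace
Every step is consistent.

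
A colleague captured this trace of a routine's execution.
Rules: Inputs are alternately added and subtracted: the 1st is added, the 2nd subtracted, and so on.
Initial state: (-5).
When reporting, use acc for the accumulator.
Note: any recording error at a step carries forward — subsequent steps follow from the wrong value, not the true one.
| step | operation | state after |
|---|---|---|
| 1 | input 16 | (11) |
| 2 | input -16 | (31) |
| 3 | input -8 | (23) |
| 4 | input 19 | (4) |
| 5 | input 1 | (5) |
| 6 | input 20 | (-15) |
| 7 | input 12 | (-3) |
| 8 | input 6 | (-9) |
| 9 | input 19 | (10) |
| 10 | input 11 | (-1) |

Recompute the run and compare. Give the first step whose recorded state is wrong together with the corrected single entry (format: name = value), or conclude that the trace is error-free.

Recomputing the run from the initial state:
step 1: acc = 11
step 2: acc = 27
step 3: acc = 19
step 4: acc = 0
step 5: acc = 1
step 6: acc = -19
step 7: acc = -7
step 8: acc = -13
step 9: acc = 6
step 10: acc = -5
The first disagreement with the trace is at step 2, where the value should be acc = 27.

step 2, acc = 27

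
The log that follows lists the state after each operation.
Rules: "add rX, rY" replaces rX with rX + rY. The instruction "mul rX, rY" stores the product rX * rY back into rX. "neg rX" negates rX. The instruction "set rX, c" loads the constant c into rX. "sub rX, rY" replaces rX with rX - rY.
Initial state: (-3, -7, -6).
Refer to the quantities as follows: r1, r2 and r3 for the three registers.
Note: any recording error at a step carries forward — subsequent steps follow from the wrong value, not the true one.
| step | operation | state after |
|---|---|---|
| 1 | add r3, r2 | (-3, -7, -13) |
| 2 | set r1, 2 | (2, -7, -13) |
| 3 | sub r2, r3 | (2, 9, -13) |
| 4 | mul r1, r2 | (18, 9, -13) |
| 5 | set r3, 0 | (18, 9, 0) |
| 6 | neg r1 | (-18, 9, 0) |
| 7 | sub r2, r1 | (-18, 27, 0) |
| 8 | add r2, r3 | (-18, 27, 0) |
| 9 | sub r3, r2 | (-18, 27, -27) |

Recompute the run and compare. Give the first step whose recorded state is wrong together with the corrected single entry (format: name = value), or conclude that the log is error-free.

step 3, r2 = 6

Recomputing the run from the initial state:
step 1: r1 = -3, r2 = -7, r3 = -13
step 2: r1 = 2, r2 = -7, r3 = -13
step 3: r1 = 2, r2 = 6, r3 = -13
step 4: r1 = 12, r2 = 6, r3 = -13
step 5: r1 = 12, r2 = 6, r3 = 0
step 6: r1 = -12, r2 = 6, r3 = 0
step 7: r1 = -12, r2 = 18, r3 = 0
step 8: r1 = -12, r2 = 18, r3 = 0
step 9: r1 = -12, r2 = 18, r3 = -18
The first disagreement with the log is at step 3, where the value should be r2 = 6.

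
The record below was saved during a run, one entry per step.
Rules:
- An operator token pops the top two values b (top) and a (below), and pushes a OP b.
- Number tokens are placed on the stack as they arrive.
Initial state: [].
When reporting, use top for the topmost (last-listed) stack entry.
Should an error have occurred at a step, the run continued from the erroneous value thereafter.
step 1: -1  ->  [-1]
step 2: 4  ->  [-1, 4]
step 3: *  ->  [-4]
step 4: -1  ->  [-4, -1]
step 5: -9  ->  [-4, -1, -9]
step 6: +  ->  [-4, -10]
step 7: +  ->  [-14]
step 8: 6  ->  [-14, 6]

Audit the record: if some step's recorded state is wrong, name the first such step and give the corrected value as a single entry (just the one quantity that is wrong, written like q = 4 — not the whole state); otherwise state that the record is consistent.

step 1: push -1: top = -1 -> in agreement
step 2: push 4: top = 4 -> exactly as logged
step 3: -1 * 4 = -4 -> in agreement
step 4: push -1: top = -1 -> agrees with the record
step 5: push -9: top = -9 -> no discrepancy
step 6: -1 + -9 = -10 -> confirmed correct
step 7: -4 + -10 = -14 -> in agreement
step 8: push 6: top = 6 -> exactly as logged
Nothing is out of place; the run is error-free.

no error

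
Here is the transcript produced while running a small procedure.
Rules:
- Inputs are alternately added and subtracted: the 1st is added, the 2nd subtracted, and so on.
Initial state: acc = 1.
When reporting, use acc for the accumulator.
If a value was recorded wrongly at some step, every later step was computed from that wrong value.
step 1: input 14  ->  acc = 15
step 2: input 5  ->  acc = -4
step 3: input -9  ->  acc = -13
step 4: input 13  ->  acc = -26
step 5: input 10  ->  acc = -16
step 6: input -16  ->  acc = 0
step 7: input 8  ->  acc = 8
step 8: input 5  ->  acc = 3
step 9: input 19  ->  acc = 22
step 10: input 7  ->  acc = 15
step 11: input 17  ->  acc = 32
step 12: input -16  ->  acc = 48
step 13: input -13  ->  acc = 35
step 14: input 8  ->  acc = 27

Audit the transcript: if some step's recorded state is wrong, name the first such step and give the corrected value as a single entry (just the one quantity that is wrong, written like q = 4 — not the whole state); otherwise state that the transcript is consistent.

step 2, acc = 10

Step 1: acc = 1 + 14 = 15 — no discrepancy.
Step 2: acc = 15 - 5 = 10 — not what was recorded.
The earliest wrong entry is at step 2: it should read acc = 10.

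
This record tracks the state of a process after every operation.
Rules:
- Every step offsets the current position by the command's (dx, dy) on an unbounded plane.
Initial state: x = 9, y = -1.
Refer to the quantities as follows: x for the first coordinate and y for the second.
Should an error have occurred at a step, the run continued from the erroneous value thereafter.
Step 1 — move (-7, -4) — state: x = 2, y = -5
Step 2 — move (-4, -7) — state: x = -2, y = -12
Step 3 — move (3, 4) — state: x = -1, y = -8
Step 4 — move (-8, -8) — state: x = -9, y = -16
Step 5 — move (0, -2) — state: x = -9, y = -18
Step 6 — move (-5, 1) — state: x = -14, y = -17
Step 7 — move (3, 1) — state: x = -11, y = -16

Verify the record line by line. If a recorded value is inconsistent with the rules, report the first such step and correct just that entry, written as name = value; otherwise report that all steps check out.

Recomputing the run from the initial state:
step 1: x = 2, y = -5
step 2: x = -2, y = -12
step 3: x = 1, y = -8
step 4: x = -7, y = -16
step 5: x = -7, y = -18
step 6: x = -12, y = -17
step 7: x = -9, y = -16
The first disagreement with the record is at step 3, where the value should be x = 1.

step 3, x = 1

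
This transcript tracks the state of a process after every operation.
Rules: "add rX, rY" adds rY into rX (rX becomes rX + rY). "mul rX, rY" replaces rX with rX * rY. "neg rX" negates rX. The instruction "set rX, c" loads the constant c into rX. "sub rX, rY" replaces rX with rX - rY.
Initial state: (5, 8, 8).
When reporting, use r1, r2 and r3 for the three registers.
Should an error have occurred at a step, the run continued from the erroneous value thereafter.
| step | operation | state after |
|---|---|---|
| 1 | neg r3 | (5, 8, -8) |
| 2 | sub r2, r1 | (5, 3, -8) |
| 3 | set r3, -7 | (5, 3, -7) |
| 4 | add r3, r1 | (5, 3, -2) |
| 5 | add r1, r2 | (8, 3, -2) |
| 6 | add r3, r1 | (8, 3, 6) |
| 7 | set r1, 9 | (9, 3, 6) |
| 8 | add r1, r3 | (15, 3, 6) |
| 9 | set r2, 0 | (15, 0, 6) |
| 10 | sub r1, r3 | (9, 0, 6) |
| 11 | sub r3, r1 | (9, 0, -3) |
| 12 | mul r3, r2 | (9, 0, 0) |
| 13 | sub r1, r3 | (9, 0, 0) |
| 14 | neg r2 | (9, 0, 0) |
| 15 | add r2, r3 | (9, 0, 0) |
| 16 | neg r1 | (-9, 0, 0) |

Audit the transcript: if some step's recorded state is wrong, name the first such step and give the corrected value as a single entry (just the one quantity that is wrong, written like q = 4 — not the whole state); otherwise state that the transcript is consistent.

Step 1: r3 = -(8) = -8 — checks out.
Step 2: r2 = 8 - 5 = 3 — exactly as logged.
Step 3: r3 = -7 — consistent with the transcript.
Step 4: r3 = -7 + 5 = -2 — matches.
Step 5: r1 = 5 + 3 = 8 — consistent with the transcript.
Step 6: r3 = -2 + 8 = 6 — consistent with the transcript.
Step 7: r1 = 9 — consistent with the transcript.
Step 8: r1 = 9 + 6 = 15 — verified.
Step 9: r2 = 0 — agrees with the transcript.
Step 10: r1 = 15 - 6 = 9 — agrees with the transcript.
Step 11: r3 = 6 - 9 = -3 — no discrepancy.
Step 12: r3 = -3 * 0 = 0 — no discrepancy.
Step 13: r1 = 9 - 0 = 9 — matches.
Step 14: r2 = -(0) = 0 — same as recorded.
Step 15: r2 = 0 + 0 = 0 — no discrepancy.
Step 16: r1 = -(9) = -9 — confirmed correct.
No step deviates from the rules.

no error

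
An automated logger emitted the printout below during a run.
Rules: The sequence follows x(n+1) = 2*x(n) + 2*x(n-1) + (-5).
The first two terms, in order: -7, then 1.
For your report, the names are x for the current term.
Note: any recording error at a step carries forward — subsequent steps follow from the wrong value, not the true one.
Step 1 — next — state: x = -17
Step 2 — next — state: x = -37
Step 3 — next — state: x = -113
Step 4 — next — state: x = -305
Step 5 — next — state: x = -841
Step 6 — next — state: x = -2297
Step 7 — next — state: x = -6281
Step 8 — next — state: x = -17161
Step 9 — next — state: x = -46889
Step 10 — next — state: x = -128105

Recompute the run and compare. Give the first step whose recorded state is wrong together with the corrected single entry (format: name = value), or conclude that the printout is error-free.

no error

1. x = 2*(1) + (2)*(-7) + (-5) = -17 (in agreement)
2. x = 2*(-17) + (2)*(1) + (-5) = -37 (exactly as logged)
3. x = 2*(-37) + (2)*(-17) + (-5) = -113 (confirmed correct)
4. x = 2*(-113) + (2)*(-37) + (-5) = -305 (same as recorded)
5. x = 2*(-305) + (2)*(-113) + (-5) = -841 (confirmed correct)
6. x = 2*(-841) + (2)*(-305) + (-5) = -2297 (verified)
7. x = 2*(-2297) + (2)*(-841) + (-5) = -6281 (agrees with the printout)
8. x = 2*(-6281) + (2)*(-2297) + (-5) = -17161 (same as recorded)
9. x = 2*(-17161) + (2)*(-6281) + (-5) = -46889 (agrees with the printout)
10. x = 2*(-46889) + (2)*(-17161) + (-5) = -128105 (agrees with the printout)
The recomputation confirms every line.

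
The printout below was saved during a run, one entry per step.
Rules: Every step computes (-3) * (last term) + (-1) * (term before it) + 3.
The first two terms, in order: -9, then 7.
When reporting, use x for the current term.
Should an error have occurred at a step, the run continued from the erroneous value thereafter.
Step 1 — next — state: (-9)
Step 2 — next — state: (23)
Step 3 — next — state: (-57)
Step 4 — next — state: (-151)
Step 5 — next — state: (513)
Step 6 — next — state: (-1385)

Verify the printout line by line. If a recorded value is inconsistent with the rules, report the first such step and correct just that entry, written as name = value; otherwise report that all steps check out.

Recomputing the run from the initial state:
step 1: x = -9
step 2: x = 23
step 3: x = -57
step 4: x = 151
step 5: x = -393
step 6: x = 1031
The first disagreement with the printout is at step 4, where the value should be x = 151.

step 4, x = 151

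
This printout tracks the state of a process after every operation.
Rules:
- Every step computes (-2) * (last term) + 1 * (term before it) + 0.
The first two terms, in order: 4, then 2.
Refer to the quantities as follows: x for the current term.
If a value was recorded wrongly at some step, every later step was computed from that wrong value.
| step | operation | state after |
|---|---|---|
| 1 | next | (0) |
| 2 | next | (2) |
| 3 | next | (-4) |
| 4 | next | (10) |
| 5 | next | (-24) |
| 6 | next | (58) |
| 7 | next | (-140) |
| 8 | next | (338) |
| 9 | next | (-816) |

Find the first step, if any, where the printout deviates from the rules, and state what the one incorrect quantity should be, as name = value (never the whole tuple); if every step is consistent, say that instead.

1. x = -2*(2) + (1)*(4) + (0) = 0 (agrees with the printout)
2. x = -2*(0) + (1)*(2) + (0) = 2 (consistent with the printout)
3. x = -2*(2) + (1)*(0) + (0) = -4 (verified)
4. x = -2*(-4) + (1)*(2) + (0) = 10 (no discrepancy)
5. x = -2*(10) + (1)*(-4) + (0) = -24 (confirmed correct)
6. x = -2*(-24) + (1)*(10) + (0) = 58 (consistent with the printout)
7. x = -2*(58) + (1)*(-24) + (0) = -140 (confirmed correct)
8. x = -2*(-140) + (1)*(58) + (0) = 338 (in agreement)
9. x = -2*(338) + (1)*(-140) + (0) = -816 (same as recorded)
All steps check out; nothing to correct.

no error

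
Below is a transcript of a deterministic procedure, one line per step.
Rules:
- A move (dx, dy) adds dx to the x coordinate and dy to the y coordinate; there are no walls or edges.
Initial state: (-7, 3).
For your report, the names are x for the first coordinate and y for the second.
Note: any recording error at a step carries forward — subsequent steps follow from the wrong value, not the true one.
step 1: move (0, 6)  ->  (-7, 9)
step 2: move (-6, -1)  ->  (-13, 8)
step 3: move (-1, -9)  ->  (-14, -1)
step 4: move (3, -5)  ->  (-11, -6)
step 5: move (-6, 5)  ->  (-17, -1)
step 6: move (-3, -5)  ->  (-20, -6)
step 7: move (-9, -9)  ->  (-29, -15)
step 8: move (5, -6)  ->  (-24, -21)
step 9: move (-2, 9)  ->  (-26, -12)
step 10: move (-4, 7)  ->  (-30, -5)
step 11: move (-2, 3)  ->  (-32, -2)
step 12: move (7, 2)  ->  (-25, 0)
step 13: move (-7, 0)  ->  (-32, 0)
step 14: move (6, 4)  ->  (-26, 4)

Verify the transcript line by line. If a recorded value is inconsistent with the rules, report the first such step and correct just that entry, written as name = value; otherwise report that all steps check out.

step 1: x = -7 + (0) = -7, y = 3 + (6) = 9 -> verified
step 2: x = -7 + (-6) = -13, y = 9 + (-1) = 8 -> consistent with the transcript
step 3: x = -13 + (-1) = -14, y = 8 + (-9) = -1 -> exactly as logged
step 4: x = -14 + (3) = -11, y = -1 + (-5) = -6 -> no discrepancy
step 5: x = -11 + (-6) = -17, y = -6 + (5) = -1 -> verified
step 6: x = -17 + (-3) = -20, y = -1 + (-5) = -6 -> consistent with the transcript
step 7: x = -20 + (-9) = -29, y = -6 + (-9) = -15 -> confirmed correct
step 8: x = -29 + (5) = -24, y = -15 + (-6) = -21 -> matches
step 9: x = -24 + (-2) = -26, y = -21 + (9) = -12 -> agrees with the transcript
step 10: x = -26 + (-4) = -30, y = -12 + (7) = -5 -> checks out
step 11: x = -30 + (-2) = -32, y = -5 + (3) = -2 -> same as recorded
step 12: x = -32 + (7) = -25, y = -2 + (2) = 0 -> checks out
step 13: x = -25 + (-7) = -32, y = 0 + (0) = 0 -> verified
step 14: x = -32 + (6) = -26, y = 0 + (4) = 4 -> in agreement
The recomputation confirms every line.

no error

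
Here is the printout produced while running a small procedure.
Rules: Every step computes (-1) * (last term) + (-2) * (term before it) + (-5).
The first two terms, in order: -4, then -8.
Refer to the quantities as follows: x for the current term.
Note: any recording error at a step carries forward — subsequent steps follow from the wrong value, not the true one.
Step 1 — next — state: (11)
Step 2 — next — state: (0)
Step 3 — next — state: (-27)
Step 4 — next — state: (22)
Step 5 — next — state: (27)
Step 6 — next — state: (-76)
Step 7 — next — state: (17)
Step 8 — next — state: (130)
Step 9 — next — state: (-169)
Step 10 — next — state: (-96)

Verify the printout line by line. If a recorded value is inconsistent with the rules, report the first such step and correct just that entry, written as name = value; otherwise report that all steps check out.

no error

Recomputing the run from the initial state:
step 1: x = 11
step 2: x = 0
step 3: x = -27
step 4: x = 22
step 5: x = 27
step 6: x = -76
step 7: x = 17
step 8: x = 130
step 9: x = -169
step 10: x = -96
This matches the printout at every step.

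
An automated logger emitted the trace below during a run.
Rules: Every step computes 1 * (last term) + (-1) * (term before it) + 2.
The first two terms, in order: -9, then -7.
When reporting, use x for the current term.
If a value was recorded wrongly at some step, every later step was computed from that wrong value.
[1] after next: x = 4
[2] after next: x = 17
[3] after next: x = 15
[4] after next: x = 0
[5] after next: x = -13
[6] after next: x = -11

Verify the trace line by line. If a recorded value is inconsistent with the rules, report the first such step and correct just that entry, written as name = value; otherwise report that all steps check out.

step 2, x = 13

Recomputing the run from the initial state:
step 1: x = 4
step 2: x = 13
step 3: x = 11
step 4: x = 0
step 5: x = -9
step 6: x = -7
The first disagreement with the trace is at step 2, where the value should be x = 13.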